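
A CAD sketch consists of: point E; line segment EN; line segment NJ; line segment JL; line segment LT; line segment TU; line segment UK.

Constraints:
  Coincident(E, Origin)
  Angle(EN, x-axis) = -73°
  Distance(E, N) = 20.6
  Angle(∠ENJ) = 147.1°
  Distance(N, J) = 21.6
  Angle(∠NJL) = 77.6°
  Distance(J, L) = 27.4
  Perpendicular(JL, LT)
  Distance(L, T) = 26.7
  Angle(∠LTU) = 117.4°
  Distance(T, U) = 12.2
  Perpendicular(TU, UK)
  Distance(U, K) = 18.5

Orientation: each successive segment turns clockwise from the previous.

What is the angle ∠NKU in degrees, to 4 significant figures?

60.68°

∠LTU = 117.4° gives TU at -0.9000° from the x-axis; with |TU| = 12.2, U = (0.8369, -4.166). TU ⟂ UK, so UK runs at -90.90°; with |UK| = 18.5, K = (0.5463, -22.66). Then cos ∠NKU = KN·KU / (|KN||KU|), giving 60.68°.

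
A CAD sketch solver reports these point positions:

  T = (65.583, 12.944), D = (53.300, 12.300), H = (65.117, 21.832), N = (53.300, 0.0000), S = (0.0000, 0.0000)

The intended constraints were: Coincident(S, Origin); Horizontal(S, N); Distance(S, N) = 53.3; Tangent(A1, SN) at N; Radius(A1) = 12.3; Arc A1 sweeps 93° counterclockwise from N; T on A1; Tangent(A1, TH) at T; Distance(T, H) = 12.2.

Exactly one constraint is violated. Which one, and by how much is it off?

Distance(T, H) = 12.2 — off by 3.30.

S = (0.00, 0.00) ✓; S.y = 0.00, N.y = 0.00 ✓; |SN| = 53.30 ✓; ∠(DN, NS) = 90.00° ✓; |DN| = 12.30 ✓; bearing(D→T) − bearing(D→N) = 93.00° ✓; |DT| = 12.30 ✓; ∠(DT, TH) = 90.00° ✓; |TH| = 8.900 ✗.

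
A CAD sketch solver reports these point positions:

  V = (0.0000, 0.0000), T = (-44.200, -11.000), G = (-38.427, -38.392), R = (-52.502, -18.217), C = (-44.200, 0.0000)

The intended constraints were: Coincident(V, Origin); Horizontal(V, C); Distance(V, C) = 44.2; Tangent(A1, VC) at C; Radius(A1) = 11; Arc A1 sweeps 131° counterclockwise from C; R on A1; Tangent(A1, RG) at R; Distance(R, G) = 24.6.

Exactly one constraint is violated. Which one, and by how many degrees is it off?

Tangent(A1, RG) at R — off by 6.10°.

V = (0.00, 0.00) ✓; V.y = 0.00, C.y = 0.00 ✓; |VC| = 44.20 ✓; ∠(TC, CV) = 90.00° ✓; |TC| = 11.00 ✓; bearing(T→R) − bearing(T→C) = 131.0° ✓; |TR| = 11.00 ✓; ∠(TR, RG) = 96.10° ✗; |RG| = 24.60 ✓.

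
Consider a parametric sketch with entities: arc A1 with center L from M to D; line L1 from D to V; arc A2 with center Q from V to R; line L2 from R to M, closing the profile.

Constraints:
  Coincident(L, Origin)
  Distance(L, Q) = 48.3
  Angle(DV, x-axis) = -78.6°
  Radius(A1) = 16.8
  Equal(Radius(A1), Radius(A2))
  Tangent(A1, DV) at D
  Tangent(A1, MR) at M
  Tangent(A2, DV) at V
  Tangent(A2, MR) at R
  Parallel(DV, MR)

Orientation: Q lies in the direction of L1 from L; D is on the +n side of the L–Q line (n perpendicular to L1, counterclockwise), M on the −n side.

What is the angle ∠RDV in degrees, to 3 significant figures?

34.8°

The slot axis is L1's direction at -78.6°, so u = (cos -78.6°, sin -78.6°) = (0.198, -0.980) and n = (−sin -78.6°, cos -78.6°) = (0.980, 0.198). L is at the origin and Q lies 48.3 along u from L, so Q = 48.3·u = (9.55, -47.3). Tangency of A1 to both parallel lines with radius 16.8 puts D and M at L ± 16.8·n: D = (16.5, 3.32), M = (-16.5, -3.32). Equal radii place V and R the same way about Q: V = Q + 16.8·n = (26.0, -44.0), R = Q − 16.8·n = (-6.92, -50.7). Then cos ∠RDV = DR·DV / (|DR||DV|), giving 34.8°.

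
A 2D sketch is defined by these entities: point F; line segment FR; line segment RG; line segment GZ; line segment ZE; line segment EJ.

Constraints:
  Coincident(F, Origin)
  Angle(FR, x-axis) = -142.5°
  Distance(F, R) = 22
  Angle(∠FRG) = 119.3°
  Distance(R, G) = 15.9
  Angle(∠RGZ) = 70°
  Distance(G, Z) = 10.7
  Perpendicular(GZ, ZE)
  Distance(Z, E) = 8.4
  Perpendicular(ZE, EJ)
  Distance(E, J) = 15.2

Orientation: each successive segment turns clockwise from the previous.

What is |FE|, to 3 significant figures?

19.3

F is at the origin; FR runs at -142.5° with length 22.0, so R = (-17.5, -13.4). ∠FRG = 119.3° gives RG at 157° from the x-axis; with |RG| = 15.9, G = (-32.1, -7.13). ∠RGZ = 70.0° gives GZ at 46.8° from the x-axis; with |GZ| = 10.7, Z = (-24.7, 0.671). GZ ⟂ ZE, so ZE runs at -43.2°; with |ZE| = 8.4, E = (-18.6, -5.08). Then |FE| = |E − F| = 19.3.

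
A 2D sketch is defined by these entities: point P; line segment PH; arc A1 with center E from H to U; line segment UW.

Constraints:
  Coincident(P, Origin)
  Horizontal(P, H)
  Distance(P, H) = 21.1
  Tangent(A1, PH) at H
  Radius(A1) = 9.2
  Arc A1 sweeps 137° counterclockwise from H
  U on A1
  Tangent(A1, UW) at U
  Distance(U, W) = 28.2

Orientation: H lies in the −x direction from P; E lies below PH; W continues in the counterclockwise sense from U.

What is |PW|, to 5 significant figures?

35.803

On A1, H sits at bearing 90° from E; a 137° counterclockwise sweep puts U at bearing 227°, so U = E + 9.2·(cos 227°, sin 227°) = (-27.374, -15.928). The tangent condition forces EU to be normal to UW, so UW runs along (−sin 227°, cos 227°); with |UW| = 28.2, W = (-6.7502, -35.161). Then |PW| = |W − P| = 35.803.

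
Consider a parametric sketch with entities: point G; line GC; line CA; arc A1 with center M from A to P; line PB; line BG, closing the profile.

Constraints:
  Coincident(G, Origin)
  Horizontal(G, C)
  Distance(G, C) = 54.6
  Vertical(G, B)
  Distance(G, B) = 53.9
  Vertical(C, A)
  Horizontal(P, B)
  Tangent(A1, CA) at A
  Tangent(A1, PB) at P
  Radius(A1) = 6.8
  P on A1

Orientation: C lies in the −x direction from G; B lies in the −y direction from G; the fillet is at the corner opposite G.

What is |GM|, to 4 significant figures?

67.11

GB is vertical with |GB| = 53.9 and B on the −y side, so B = (0.000, -53.90). The virtual corner opposite G is at (-54.60, -53.90). The tangent condition forces MA to be normal to CA and the tangent condition forces MP to be normal to PB, with radius 6.8, so the center M sits 6.8 in from both sides at M = (-47.80, -47.10). Then |GM| = |M − G| = 67.11.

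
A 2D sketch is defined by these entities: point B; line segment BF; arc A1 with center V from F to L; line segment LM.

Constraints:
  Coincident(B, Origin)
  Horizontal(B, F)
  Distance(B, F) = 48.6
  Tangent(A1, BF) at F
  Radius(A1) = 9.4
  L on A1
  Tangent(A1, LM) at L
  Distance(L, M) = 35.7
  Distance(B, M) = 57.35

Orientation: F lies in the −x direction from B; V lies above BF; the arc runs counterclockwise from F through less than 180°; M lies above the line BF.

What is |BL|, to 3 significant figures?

40.2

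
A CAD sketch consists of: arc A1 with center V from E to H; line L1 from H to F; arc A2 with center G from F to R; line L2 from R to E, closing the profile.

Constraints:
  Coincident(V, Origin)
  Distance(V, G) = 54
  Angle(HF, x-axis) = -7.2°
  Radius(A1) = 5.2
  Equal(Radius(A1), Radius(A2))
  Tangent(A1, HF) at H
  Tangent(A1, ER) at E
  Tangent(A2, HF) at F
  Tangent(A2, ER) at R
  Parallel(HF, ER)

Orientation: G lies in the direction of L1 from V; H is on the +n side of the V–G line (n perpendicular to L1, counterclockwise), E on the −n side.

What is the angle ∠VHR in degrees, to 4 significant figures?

79.10°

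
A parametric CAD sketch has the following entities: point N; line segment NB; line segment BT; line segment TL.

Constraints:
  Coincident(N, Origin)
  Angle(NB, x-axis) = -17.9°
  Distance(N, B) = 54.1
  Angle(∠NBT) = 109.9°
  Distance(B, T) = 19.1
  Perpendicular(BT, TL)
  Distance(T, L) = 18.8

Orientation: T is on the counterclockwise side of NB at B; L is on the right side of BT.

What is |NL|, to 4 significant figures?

79.13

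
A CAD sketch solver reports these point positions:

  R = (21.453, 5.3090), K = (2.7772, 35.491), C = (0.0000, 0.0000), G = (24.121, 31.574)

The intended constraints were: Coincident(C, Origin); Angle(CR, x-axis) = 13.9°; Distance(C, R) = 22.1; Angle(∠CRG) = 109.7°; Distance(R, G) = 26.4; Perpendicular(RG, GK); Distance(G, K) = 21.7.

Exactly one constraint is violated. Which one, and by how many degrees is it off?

Perpendicular(RG, GK) — off by 4.60°.

C = (0.00, 0.00) ✓; CR at 13.90° ✓; |CR| = 22.10 ✓; ∠CRG = 109.7° ✓; |RG| = 26.40 ✓; ∠(RG, GK) = 85.40° ✗; |GK| = 21.70 ✓.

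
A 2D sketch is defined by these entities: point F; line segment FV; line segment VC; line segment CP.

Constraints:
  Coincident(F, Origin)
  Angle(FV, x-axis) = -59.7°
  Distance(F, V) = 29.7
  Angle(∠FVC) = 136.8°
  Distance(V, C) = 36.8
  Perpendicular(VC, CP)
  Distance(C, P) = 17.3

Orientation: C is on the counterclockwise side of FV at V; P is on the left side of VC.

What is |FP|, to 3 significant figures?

58.5

F is at the origin; FV runs at -59.7° with length 29.7, so V = 29.7·(cos -59.7°, sin -59.7°) = (15.0, -25.6). ∠FVC = 136.8°, so VC runs at -59.7° + (180° − 136.8°) = -16.5° from the x-axis; with |VC| = 36.8, C = V + 36.8·(cos -16.5°, sin -16.5°) = (50.3, -36.1). VC ⟂ CP; with |CP| = 17.3 on the left of VC, P = C + 17.3·(0.284, 0.959) = (55.2, -19.5). Then |FP| = |P − F| = 58.5.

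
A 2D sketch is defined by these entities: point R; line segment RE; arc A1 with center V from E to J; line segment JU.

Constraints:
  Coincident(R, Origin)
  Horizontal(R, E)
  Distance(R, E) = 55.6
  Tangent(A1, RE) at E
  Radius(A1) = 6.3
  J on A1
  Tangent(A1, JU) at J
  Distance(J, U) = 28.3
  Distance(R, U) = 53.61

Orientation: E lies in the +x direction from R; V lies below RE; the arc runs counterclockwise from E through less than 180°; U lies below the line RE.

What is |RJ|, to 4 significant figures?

49.71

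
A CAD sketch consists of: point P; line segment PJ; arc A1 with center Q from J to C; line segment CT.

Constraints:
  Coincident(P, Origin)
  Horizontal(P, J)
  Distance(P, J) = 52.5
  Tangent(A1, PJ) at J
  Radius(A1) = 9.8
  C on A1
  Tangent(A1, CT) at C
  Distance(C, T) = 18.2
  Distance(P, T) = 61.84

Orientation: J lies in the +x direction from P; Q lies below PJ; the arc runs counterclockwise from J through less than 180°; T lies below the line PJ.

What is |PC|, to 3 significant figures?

46.7

P is at the origin; PJ is horizontal with |PJ| = 52.5 and J on the +x side, so J = (52.5, 0.00). Tangency of A1 to PJ means the radius QJ is perpendicular to PJ, so Q = J + (0, -9.8) = (52.5, -9.80). Since QC ⟂ CT (tangency), |QT| = √(9.8² + 18.2²) = 20.7 regardless of where C sits on A1. So T lies on both circle(P, 61.84) and circle(Q, 20.7); the below-PJ intersection is T = (53.8, -30.4). C is the foot of the tangent from T: C = (44.2, -15.0).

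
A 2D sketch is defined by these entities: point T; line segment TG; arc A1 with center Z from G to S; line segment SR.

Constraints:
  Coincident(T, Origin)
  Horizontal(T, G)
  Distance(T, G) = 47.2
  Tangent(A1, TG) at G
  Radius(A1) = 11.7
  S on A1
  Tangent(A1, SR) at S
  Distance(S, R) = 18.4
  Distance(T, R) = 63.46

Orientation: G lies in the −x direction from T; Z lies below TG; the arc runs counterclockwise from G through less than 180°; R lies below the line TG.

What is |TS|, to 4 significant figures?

60.32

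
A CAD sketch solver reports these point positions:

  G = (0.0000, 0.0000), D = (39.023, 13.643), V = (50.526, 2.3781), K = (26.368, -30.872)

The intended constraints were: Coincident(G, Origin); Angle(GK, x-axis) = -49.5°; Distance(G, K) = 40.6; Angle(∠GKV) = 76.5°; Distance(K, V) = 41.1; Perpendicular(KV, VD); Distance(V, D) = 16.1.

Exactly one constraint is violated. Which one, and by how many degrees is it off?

Perpendicular(KV, VD) — off by 8.40°.

G = (0.00, 0.00) ✓; GK at -49.50° ✓; |GK| = 40.60 ✓; ∠GKV = 76.50° ✓; |KV| = 41.10 ✓; ∠(KV, VD) = 81.60° ✗; |VD| = 16.10 ✓.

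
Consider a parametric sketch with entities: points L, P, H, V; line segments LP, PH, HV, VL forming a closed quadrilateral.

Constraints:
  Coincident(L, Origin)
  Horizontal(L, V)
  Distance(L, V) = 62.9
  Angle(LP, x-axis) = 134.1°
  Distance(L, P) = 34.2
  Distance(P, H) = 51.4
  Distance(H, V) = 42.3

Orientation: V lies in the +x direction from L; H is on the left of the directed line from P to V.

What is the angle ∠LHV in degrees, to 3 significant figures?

106°

L is at the origin; L and V share the same y with |LV| = 62.9 and V in +x, so V = (62.9, 0). LP runs at 134.1° with |LP| = 34.2, so P = (-23.8, 24.6). H is determined by |PH| = 51.4 and |HV| = 42.3 together: it lies at the intersection of circle(P, 51.4) and circle(V, 42.3). With |PV| = 90.1, the foot of the radical line on PV is 49.8 from P and the perpendicular offset is √(51.4² − 49.8²) = 12.8. Taking the left-of-PV solution: H = (27.6, 23.3).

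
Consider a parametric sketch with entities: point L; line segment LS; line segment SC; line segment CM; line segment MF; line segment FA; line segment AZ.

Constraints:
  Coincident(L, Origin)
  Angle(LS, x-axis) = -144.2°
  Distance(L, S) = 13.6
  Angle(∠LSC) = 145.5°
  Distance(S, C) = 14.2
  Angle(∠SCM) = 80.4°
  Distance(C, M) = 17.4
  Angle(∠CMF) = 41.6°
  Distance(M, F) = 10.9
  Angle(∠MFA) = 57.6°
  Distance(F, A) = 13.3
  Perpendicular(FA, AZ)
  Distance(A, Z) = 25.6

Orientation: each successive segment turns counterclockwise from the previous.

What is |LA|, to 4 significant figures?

30.03

L is at the origin; LS runs at -144.2° with length 13.6, so S = (-11.03, -7.955). ∠LSC = 145.5° gives SC at -109.7° from the x-axis; with |SC| = 14.2, C = (-15.82, -21.32). ∠SCM = 80.4° gives CM at -10.10° from the x-axis; with |CM| = 17.4, M = (1.313, -24.38). ∠CMF = 41.6° gives MF at 128.3° from the x-axis; with |MF| = 10.9, F = (-5.442, -15.82). ∠MFA = 57.6° gives FA at -109.3° from the x-axis; with |FA| = 13.3, A = (-9.838, -28.37). Then |LA| = |A − L| = 30.03.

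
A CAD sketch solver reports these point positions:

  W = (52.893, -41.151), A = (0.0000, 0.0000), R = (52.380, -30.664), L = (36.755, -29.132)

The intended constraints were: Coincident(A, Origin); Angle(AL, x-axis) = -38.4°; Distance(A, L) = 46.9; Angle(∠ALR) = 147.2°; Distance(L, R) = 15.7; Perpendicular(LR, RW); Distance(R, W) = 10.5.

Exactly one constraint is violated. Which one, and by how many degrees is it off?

Perpendicular(LR, RW) — off by 8.40°.

A = (0.00, 0.00) ✓; AL at -38.40° ✓; |AL| = 46.90 ✓; ∠ALR = 147.2° ✓; |LR| = 15.70 ✓; ∠(LR, RW) = 81.60° ✗; |RW| = 10.50 ✓.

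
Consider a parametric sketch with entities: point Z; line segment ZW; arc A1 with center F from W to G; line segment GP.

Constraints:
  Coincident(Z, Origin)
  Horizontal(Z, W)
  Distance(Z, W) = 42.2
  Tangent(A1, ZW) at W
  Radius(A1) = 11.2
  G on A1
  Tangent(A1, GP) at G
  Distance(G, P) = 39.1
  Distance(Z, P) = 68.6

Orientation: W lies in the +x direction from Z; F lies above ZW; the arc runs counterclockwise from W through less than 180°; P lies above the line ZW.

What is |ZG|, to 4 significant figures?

54.85

Checks: |FG| = 11.20 ✓; ∠(FG, GP) = 90.00° ✓; |GP| = 39.10 ✓; |ZP| = 68.60 ✓.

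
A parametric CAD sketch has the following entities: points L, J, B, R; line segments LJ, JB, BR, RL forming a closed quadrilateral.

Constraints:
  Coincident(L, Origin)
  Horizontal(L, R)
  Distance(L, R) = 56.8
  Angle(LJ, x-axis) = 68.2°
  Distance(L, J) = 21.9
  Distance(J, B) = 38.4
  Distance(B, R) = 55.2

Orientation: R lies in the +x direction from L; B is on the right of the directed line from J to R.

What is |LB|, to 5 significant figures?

18.479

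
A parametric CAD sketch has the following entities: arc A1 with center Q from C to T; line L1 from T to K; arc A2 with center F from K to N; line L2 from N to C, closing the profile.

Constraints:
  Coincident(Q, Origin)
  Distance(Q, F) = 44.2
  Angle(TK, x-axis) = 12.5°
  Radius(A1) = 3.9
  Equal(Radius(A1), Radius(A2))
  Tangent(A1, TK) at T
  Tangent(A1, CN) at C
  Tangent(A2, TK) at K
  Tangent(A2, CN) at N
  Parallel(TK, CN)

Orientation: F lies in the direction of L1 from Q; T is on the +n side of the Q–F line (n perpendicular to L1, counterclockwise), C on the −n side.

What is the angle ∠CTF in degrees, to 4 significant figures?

84.96°

The slot axis is L1's direction at 12.5°, so u = (cos 12.5°, sin 12.5°) = (0.9763, 0.2164) and n = (−sin 12.5°, cos 12.5°) = (-0.2164, 0.9763). Q is at the origin and F lies 44.2 along u from Q, so F = 44.2·u = (43.15, 9.567). Tangency of A1 to both parallel lines with radius 3.9 puts T and C at Q ± 3.9·n: T = (-0.8441, 3.808), C = (0.8441, -3.808). Then cos ∠CTF = TC·TF / (|TC||TF|), giving 84.96°.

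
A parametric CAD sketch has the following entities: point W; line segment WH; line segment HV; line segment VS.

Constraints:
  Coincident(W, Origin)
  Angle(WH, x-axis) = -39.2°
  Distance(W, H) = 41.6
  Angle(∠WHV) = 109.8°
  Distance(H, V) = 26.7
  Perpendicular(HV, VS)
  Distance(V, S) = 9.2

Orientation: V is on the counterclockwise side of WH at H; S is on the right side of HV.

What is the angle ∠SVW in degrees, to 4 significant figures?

133.8°

∠WHV = 109.8°, so HV runs at -39.2° + (180° − 109.8°) = 31.00° from the x-axis; with |HV| = 26.7, V = H + 26.7·(cos 31.00°, sin 31.00°) = (55.12, -12.54). HV ⟂ VS; with |VS| = 9.2 on the right of HV, S = V + 9.2·(0.5150, -0.8572) = (59.86, -20.43). Then cos ∠SVW = VS·VW / (|VS||VW|), giving 133.8°.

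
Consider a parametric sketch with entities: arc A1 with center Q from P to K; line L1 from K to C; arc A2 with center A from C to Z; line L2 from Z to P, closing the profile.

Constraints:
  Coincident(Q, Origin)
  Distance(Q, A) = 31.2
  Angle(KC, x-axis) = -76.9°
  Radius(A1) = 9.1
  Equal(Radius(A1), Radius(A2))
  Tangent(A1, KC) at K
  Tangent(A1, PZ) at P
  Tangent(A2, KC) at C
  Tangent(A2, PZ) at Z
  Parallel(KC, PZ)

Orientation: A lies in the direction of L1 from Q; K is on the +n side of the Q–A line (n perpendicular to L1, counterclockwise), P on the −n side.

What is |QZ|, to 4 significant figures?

32.50

Tangency of A1 to both parallel lines with radius 9.1 puts K and P at Q ± 9.1·n: K = (8.863, 2.063), P = (-8.863, -2.063). Equal radii place C and Z the same way about A: C = A + 9.1·n = (15.93, -28.33), Z = A − 9.1·n = (-1.792, -32.45). Then |QZ| = |Z − Q| = 32.50.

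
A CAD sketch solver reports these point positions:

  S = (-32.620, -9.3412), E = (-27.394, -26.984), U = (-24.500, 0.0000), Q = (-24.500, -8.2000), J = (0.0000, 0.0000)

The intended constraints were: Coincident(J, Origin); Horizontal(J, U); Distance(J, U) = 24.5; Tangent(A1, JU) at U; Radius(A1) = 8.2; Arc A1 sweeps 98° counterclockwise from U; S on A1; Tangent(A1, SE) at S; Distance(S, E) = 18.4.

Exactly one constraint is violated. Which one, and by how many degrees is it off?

Tangent(A1, SE) at S — off by 8.50°.

J = (0.00, 0.00) ✓; J.y = 0.00, U.y = 0.00 ✓; |JU| = 24.50 ✓; ∠(QU, UJ) = 90.00° ✓; |QU| = 8.200 ✓; bearing(Q→S) − bearing(Q→U) = 98.00° ✓; |QS| = 8.200 ✓; ∠(QS, SE) = 81.50° ✗; |SE| = 18.40 ✓.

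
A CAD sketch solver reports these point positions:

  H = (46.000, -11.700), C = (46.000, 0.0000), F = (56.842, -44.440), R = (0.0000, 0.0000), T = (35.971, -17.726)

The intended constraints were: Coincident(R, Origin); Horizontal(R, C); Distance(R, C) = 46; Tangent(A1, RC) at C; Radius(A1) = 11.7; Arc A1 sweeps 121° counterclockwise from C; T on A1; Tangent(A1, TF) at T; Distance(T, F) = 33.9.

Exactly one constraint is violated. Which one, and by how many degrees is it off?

Tangent(A1, TF) at T — off by 7.00°.

R = (0.00, 0.00) ✓; R.y = 0.00, C.y = 0.00 ✓; |RC| = 46.00 ✓; ∠(HC, CR) = 90.00° ✓; |HC| = 11.70 ✓; bearing(H→T) − bearing(H→C) = 121.0° ✓; |HT| = 11.70 ✓; ∠(HT, TF) = 83.00° ✗; |TF| = 33.90 ✓.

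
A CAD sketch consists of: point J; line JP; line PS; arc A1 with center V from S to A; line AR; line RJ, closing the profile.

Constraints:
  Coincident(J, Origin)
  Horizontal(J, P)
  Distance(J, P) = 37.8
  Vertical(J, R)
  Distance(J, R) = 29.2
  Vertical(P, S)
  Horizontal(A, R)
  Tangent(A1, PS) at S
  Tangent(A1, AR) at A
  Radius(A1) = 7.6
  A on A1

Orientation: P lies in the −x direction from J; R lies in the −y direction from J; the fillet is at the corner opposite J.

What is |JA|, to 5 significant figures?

42.008

The virtual corner opposite J is at (-37.800, -29.200). The tangent condition forces VS to be normal to PS and tangency of A1 to AR means the radius VA is perpendicular to AR, with radius 7.6, so the center V sits 7.6 in from both sides at V = (-30.200, -21.600). That places the tangent points at S = (-37.800, -21.600) on PS and A = (-30.200, -29.200) on AR. Then |JA| = |A − J| = 42.008.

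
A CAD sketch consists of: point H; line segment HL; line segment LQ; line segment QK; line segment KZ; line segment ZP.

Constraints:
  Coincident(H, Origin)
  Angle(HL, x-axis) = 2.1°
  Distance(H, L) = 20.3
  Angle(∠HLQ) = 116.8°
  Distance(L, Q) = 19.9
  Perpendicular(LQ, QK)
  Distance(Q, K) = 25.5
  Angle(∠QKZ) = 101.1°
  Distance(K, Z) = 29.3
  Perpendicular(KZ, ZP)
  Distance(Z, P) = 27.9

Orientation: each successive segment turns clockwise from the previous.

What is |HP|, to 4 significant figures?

15.23

H is at the origin; HL runs at 2.1° with length 20.3, so L = (20.29, 0.7439). ∠HLQ = 116.8° gives LQ at -61.10° from the x-axis; with |LQ| = 19.9, Q = (29.90, -16.68). The perpendicularity gives QK at right angles to LQ, so QK runs at -151.1°; with |QK| = 25.5, K = (7.579, -29.00). ∠QKZ = 101.1° gives KZ at 130.0° from the x-axis; with |KZ| = 29.3, Z = (-11.25, -6.556). KZ is perpendicular to ZP, so ZP runs at 40.00°; with |ZP| = 27.9, P = (10.12, 11.38). Then |HP| = |P − H| = 15.23.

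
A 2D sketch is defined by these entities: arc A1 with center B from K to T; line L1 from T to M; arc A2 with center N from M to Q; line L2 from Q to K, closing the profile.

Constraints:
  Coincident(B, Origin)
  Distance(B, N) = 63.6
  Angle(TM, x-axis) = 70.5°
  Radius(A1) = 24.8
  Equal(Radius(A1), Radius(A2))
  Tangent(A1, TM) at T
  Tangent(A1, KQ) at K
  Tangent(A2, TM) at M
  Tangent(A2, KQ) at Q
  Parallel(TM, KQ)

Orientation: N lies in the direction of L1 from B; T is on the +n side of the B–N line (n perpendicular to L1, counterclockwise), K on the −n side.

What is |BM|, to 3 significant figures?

68.3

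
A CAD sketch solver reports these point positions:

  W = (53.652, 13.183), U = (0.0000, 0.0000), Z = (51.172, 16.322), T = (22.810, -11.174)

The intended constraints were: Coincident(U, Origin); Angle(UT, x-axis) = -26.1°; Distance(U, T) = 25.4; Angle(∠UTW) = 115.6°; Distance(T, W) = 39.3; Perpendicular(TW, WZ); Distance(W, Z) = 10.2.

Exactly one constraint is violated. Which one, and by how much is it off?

Distance(W, Z) = 10.2 — off by 6.20.

U = (0.00, 0.00) ✓; UT at -26.10° ✓; |UT| = 25.40 ✓; ∠UTW = 115.6° ✓; |TW| = 39.30 ✓; ∠(TW, WZ) = 90.01° ✓; |WZ| = 4.000 ✗.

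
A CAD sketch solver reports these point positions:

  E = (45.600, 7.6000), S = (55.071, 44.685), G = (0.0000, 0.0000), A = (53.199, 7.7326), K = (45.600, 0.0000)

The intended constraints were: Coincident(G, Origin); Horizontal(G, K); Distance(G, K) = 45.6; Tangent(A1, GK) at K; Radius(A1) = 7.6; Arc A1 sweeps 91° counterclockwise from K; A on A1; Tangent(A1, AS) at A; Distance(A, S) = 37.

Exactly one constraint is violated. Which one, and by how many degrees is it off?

Tangent(A1, AS) at A — off by 3.90°.

G = (0.00, 0.00) ✓; G.y = 0.00, K.y = 0.00 ✓; |GK| = 45.60 ✓; ∠(EK, KG) = 90.00° ✓; |EK| = 7.600 ✓; bearing(E→A) − bearing(E→K) = 91.00° ✓; |EA| = 7.600 ✓; ∠(EA, AS) = 93.90° ✗; |AS| = 37.00 ✓.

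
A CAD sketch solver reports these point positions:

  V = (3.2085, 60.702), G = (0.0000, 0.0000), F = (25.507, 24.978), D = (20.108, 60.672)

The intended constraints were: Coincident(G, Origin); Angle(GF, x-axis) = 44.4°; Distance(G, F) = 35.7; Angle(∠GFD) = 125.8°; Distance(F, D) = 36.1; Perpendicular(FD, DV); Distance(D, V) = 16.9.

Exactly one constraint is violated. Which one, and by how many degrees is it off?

Perpendicular(FD, DV) — off by 8.70°.

G = (0.00, 0.00) ✓; GF at 44.40° ✓; |GF| = 35.70 ✓; ∠GFD = 125.8° ✓; |FD| = 36.10 ✓; ∠(FD, DV) = 81.30° ✗; |DV| = 16.90 ✓.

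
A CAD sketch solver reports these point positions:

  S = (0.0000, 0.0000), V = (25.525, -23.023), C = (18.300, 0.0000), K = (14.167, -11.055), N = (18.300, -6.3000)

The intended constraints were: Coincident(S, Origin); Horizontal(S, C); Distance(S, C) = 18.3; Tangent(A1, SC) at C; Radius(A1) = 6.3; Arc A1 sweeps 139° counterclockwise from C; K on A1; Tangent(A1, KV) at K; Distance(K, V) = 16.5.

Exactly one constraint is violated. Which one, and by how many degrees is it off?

Tangent(A1, KV) at K — off by 5.50°.

S = (0.00, 0.00) ✓; S.y = 0.00, C.y = 0.00 ✓; |SC| = 18.30 ✓; ∠(NC, CS) = 90.00° ✓; |NC| = 6.300 ✓; bearing(N→K) − bearing(N→C) = 139.0° ✓; |NK| = 6.300 ✓; ∠(NK, KV) = 95.50° ✗; |KV| = 16.50 ✓.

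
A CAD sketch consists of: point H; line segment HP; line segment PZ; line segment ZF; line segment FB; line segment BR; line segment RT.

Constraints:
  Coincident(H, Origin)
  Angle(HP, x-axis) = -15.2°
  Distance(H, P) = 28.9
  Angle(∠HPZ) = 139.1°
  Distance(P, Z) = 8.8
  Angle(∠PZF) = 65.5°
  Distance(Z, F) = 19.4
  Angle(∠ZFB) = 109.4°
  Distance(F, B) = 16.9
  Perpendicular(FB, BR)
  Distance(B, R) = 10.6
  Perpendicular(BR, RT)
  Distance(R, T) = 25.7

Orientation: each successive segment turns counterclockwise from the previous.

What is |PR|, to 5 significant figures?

16.136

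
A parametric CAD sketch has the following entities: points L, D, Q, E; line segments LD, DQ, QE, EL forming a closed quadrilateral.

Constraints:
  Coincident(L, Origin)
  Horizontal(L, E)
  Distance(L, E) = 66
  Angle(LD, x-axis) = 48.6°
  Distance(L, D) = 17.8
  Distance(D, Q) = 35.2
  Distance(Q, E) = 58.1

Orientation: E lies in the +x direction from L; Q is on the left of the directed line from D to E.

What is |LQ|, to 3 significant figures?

52.7

Checks: |DQ| = 35.20 ✓; |QE| = 58.10 ✓.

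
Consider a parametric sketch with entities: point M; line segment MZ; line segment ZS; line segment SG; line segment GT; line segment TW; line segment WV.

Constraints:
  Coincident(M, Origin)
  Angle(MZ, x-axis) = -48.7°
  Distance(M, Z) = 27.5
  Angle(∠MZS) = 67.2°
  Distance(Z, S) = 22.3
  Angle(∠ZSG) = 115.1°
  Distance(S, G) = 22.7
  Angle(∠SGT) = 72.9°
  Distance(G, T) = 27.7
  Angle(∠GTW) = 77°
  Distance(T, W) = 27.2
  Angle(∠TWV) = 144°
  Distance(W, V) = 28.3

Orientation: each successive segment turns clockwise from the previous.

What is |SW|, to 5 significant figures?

15.662

M is at the origin; MZ runs at -48.7° with length 27.5, so Z = (18.150, -20.660). ∠MZS = 67.2° gives ZS at -161.50° from the x-axis; with |ZS| = 22.3, S = (-2.9976, -27.736). ∠ZSG = 115.1° gives SG at 133.60° from the x-axis; with |SG| = 22.7, G = (-18.652, -11.297). ∠SGT = 72.9° gives GT at 26.500° from the x-axis; with |GT| = 27.7, T = (6.1377, 1.0627). ∠GTW = 77.0° gives TW at -76.500° from the x-axis; with |TW| = 27.2, W = (12.487, -25.386). Then |SW| = |W − S| = 15.662.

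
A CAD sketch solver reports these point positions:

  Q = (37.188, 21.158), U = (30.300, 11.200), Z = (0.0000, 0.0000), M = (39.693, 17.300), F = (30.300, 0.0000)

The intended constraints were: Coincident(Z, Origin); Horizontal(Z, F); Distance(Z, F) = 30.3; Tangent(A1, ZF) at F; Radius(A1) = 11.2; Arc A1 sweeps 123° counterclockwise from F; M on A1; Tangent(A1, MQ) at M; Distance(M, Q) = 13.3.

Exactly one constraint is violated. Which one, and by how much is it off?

Distance(M, Q) = 13.3 — off by 8.70.

Z = (0.00, 0.00) ✓; Z.y = 0.00, F.y = 0.00 ✓; |ZF| = 30.30 ✓; ∠(UF, FZ) = 90.00° ✓; |UF| = 11.20 ✓; bearing(U→M) − bearing(U→F) = 123.0° ✓; |UM| = 11.20 ✓; ∠(UM, MQ) = 90.00° ✓; |MQ| = 4.600 ✗.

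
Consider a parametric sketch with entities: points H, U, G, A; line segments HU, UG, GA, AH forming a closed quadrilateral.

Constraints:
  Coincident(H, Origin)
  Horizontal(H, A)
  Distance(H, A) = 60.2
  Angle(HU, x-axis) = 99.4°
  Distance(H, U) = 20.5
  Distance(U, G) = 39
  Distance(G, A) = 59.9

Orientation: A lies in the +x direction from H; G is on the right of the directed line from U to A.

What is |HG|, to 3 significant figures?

18.5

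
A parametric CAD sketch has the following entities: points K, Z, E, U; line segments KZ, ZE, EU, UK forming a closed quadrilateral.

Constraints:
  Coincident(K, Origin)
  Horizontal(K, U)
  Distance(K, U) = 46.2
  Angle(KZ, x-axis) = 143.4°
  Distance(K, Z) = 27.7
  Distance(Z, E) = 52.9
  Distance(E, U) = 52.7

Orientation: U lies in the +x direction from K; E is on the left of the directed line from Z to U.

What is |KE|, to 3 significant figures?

51.2

Checks: |ZE| = 52.90 ✓; |EU| = 52.70 ✓.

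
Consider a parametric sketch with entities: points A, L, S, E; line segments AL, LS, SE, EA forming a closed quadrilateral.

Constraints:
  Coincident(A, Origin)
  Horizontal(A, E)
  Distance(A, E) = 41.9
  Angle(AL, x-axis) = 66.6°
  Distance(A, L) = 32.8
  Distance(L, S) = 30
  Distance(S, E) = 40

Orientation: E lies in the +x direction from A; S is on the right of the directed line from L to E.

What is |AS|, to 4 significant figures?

2.961

Checks: |LS| = 30.00 ✓; |SE| = 40.00 ✓.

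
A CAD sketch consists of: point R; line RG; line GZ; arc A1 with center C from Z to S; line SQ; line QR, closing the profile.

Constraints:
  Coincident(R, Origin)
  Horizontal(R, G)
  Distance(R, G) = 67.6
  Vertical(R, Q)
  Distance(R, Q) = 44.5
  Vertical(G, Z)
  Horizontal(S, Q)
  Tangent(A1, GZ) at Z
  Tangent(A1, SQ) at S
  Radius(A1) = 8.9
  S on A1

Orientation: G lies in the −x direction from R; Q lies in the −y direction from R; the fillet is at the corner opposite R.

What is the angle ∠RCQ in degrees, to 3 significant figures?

39.9°

RQ is vertical with |RQ| = 44.5 and Q on the −y side, so Q = (0.00, -44.5). The virtual corner opposite R is at (-67.6, -44.5). Since A1 is tangent to GZ there, CZ ⟂ GZ and the tangent condition forces CS to be normal to SQ, with radius 8.9, so the center C sits 8.9 in from both sides at C = (-58.7, -35.6). Then cos ∠RCQ = CR·CQ / (|CR||CQ|), giving 39.9°.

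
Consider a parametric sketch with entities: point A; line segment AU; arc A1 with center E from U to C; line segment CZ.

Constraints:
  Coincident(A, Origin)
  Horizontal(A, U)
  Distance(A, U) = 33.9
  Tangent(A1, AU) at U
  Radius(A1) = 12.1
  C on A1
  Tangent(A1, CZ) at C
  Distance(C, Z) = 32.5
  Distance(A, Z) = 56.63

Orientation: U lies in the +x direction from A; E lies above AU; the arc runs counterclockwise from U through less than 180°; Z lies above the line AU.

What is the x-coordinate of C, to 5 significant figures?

44.990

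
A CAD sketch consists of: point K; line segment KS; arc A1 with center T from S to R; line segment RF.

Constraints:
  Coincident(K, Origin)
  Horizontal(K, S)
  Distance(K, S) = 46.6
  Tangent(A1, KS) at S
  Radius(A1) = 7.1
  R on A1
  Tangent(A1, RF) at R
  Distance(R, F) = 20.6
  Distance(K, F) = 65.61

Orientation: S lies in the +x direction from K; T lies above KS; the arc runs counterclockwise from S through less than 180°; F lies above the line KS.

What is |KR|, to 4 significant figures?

53.26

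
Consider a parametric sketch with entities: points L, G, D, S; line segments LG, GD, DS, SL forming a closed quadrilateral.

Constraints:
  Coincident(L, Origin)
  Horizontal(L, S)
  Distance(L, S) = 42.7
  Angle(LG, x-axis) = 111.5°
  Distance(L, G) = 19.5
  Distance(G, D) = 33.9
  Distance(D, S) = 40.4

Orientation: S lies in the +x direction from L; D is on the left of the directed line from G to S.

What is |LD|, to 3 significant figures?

41.4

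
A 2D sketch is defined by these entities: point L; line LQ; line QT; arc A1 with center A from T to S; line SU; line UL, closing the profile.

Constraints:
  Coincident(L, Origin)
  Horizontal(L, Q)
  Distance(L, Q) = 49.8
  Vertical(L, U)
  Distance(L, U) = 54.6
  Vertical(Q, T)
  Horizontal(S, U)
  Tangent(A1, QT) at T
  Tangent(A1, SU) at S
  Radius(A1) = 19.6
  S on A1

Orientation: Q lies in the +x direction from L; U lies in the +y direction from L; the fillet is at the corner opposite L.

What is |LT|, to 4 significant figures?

60.87

The virtual corner opposite L is at (49.80, 54.60). Since A1 is tangent to QT there, AT ⟂ QT and since A1 is tangent to SU there, AS ⟂ SU, with radius 19.6, so the center A sits 19.6 in from both sides at A = (30.20, 35.00). That places the tangent points at T = (49.80, 35.00) on QT and S = (30.20, 54.60) on SU. Then |LT| = |T − L| = 60.87.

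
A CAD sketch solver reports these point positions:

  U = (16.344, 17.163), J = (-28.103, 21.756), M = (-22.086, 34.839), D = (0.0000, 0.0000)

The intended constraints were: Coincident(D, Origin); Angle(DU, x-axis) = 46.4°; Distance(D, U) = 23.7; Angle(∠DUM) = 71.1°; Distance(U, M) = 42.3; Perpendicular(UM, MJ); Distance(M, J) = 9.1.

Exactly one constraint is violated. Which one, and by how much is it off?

Distance(M, J) = 9.1 — off by 5.30.

D = (0.00, 0.00) ✓; DU at 46.40° ✓; |DU| = 23.70 ✓; ∠DUM = 71.10° ✓; |UM| = 42.30 ✓; ∠(UM, MJ) = 90.00° ✓; |MJ| = 14.40 ✗.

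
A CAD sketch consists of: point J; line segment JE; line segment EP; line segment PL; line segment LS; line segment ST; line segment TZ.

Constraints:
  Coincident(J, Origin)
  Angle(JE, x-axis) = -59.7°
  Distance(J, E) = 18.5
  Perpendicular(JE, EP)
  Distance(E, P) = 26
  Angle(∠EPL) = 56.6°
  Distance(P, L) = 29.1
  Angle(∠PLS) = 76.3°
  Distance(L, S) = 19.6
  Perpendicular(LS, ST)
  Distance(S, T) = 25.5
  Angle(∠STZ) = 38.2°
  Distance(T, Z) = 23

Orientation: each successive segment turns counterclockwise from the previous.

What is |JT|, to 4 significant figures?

30.11

J is at the origin; JE runs at -59.7° with length 18.5, so E = (9.334, -15.97). JE ⟂ EP, so EP runs at 30.30°; with |EP| = 26.0, P = (31.78, -2.855). ∠EPL = 56.6° gives PL at 153.7° from the x-axis; with |PL| = 29.1, L = (5.694, 10.04). ∠PLS = 76.3° gives LS at -102.6° from the x-axis; with |LS| = 19.6, S = (1.419, -9.090). The perpendicularity gives ST at right angles to LS, so ST runs at -12.60°; with |ST| = 25.5, T = (26.30, -14.65). Then |JT| = |T − J| = 30.11.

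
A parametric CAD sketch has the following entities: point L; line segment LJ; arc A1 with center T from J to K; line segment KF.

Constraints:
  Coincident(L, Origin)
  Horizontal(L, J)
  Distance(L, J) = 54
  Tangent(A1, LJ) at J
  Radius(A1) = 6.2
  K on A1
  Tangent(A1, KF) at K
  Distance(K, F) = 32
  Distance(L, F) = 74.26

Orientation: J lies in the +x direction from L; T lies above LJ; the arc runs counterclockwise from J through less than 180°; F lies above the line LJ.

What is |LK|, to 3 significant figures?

60.4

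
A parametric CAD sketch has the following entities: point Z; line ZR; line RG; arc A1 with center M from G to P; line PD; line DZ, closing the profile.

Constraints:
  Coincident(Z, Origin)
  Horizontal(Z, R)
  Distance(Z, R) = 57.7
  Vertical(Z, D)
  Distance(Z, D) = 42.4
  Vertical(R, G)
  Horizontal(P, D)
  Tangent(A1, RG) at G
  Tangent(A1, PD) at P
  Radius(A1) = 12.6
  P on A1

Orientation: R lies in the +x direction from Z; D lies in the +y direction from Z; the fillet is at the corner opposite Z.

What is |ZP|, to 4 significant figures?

61.90

Z is at the origin; ZR is horizontal with |ZR| = 57.7 and R on the +x side, so R = (57.70, 0.000). ZD is vertical with |ZD| = 42.4 and D on the +y side, so D = (0.000, 42.40). The virtual corner opposite Z is at (57.70, 42.40). A1 meets RG tangentially, so MG is at right angles to RG and the tangent condition forces MP to be normal to PD, with radius 12.6, so the center M sits 12.6 in from both sides at M = (45.10, 29.80). That places the tangent points at G = (57.70, 29.80) on RG and P = (45.10, 42.40) on PD. Then |ZP| = |P − Z| = 61.90.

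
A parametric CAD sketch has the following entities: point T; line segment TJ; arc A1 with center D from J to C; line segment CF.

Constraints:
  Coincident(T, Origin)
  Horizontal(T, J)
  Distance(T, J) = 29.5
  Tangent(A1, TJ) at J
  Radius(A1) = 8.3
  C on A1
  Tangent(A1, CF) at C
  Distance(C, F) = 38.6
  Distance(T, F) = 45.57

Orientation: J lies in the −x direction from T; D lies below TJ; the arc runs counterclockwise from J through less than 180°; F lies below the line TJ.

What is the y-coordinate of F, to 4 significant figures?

-43.86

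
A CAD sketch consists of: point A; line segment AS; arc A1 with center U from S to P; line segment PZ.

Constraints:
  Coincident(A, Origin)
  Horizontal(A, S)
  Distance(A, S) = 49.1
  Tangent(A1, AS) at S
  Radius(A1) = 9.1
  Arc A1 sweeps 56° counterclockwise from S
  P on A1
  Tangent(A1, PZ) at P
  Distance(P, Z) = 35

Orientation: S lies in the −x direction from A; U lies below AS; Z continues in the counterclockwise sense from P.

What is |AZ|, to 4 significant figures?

83.06

A is at the origin; A and S share the same y with |AS| = 49.1 and S on the −x side, so S = (-49.10, 0.000). A1 meets AS tangentially, so US is at right angles to AS, so U = S + (0, -9.1) = (-49.10, -9.100). On A1, S sits at bearing 90° from U; a 56° counterclockwise sweep puts P at bearing 146°, so P = U + 9.1·(cos 146°, sin 146°) = (-56.64, -4.011). Since A1 is tangent to PZ there, UP ⟂ PZ, so PZ runs along (−sin 146°, cos 146°); with |PZ| = 35.0, Z = (-76.22, -33.03). Then |AZ| = |Z − A| = 83.06.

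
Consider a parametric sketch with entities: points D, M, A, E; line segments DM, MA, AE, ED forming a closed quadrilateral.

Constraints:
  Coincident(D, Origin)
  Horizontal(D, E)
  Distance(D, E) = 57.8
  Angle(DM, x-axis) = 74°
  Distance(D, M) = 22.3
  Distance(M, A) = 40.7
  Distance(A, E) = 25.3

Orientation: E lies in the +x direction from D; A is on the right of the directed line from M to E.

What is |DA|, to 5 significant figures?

34.916

Checks: DM at 74.00° ✓; |MA| = 40.70 ✓; |AE| = 25.30 ✓.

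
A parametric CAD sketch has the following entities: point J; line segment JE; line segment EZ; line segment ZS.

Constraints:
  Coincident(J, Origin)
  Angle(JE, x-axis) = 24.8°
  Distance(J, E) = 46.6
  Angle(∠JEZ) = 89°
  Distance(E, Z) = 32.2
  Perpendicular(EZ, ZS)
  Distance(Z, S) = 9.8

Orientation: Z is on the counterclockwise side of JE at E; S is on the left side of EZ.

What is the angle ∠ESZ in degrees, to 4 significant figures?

73.07°

J is at the origin; JE runs at 24.8° with length 46.6, so E = 46.6·(cos 24.8°, sin 24.8°) = (42.30, 19.55). ∠JEZ = 89.0°, so EZ runs at 24.8° + (180° − 89.0°) = 115.8° from the x-axis; with |EZ| = 32.2, Z = E + 32.2·(cos 115.8°, sin 115.8°) = (28.29, 48.54). The perpendicularity gives ZS at right angles to EZ; with |ZS| = 9.8 on the left of EZ, S = Z + 9.8·(-0.9003, -0.4352) = (19.46, 44.27). Then cos ∠ESZ = SE·SZ / (|SE||SZ|), giving 73.07°.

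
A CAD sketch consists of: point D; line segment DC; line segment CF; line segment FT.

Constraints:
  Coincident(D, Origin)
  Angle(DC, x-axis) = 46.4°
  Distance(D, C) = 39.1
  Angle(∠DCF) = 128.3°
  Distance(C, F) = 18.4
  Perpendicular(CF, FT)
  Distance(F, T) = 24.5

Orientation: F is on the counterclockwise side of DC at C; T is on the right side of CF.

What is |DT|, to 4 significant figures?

69.73

∠DCF = 128.3°, so CF runs at 46.4° + (180° − 128.3°) = 98.10° from the x-axis; with |CF| = 18.4, F = C + 18.4·(cos 98.10°, sin 98.10°) = (24.37, 46.53). CF is perpendicular to FT; with |FT| = 24.5 on the right of CF, T = F + 24.5·(0.9900, 0.1409) = (48.63, 49.98). Then |DT| = |T − D| = 69.73.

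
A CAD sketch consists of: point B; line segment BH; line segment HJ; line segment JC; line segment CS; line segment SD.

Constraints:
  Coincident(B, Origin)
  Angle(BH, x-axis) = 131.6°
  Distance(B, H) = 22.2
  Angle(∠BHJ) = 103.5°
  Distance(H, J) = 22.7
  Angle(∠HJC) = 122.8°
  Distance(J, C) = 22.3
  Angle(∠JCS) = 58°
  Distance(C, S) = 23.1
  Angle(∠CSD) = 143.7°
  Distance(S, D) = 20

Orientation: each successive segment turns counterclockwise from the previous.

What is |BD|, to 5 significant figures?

14.146

∠JCS = 58.0° gives CS at 27.300° from the x-axis; with |CS| = 23.1, S = (-16.064, -5.7211). ∠CSD = 143.7° gives SD at 63.600° from the x-axis; with |SD| = 20.0, D = (-7.1709, 12.193). Then |BD| = |D − B| = 14.146.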